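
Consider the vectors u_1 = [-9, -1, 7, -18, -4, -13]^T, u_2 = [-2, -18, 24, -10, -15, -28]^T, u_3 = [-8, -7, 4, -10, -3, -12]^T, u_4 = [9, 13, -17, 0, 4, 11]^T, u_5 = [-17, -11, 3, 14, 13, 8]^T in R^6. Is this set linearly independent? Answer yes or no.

Form the matrix with these vectors as rows and row reduce.
R2 ← R2 − (2/9)·R1: [0, -160/9, 202/9, -6, -127/9, -226/9]
R3 ← R3 − (8/9)·R1: [0, -55/9, -20/9, 6, 5/9, -4/9]
R4 ← R4 + R1: [0, 12, -10, -18, 0, -2]
R5 ← R5 − (17/9)·R1: [0, -82/9, -92/9, 48, 185/9, 293/9]
R3 ← R3 − (11/32)·R2: [0, 0, -159/16, 129/16, 173/32, 131/16]
R4 ← R4 + (27/40)·R2: [0, 0, 103/20, -441/20, -381/40, -379/20]
R5 ← R5 − (41/80)·R2: [0, 0, -869/40, 2043/40, 2223/80, 1817/40]
R4 ← R4 + (412/795)·R3: [0, 0, 0, -4736/265, -1069/159, -11692/795]
R5 ← R5 − (1738/795)·R3: [0, 0, 0, 8864/265, 2539/159, 21883/795]
R5 ← R5 + (277/148)·R4: [0, 0, 0, 0, 501/148, 0]
5 nonzero rows, so the 5 vectors span a space of dimension 5.
Since 5 = 5, the vectors are linearly independent.

yes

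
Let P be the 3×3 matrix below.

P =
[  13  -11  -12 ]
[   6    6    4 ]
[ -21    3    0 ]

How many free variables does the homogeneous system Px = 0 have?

0

Row reduce to echelon form.
R2 ← R2 − (6/13)·R1: [0, 144/13, 124/13]
R3 ← R3 + (21/13)·R1: [0, -192/13, -252/13]
R3 ← R3 + (4/3)·R2: [0, 0, -20/3]
3 nonzero rows, so rank(P) = 3.
P has 3 columns; by rank–nullity, nullity = 3 − 3 = 0.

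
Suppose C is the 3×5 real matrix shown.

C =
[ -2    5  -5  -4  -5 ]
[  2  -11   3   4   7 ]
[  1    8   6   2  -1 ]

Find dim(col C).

Row reduce to echelon form.
R2 ← R2 + R1: [0, -6, -2, 0, 2]
R3 ← R3 + (1/2)·R1: [0, 21/2, 7/2, 0, -7/2]
R3 ← R3 + (7/4)·R2: [0, 0, 0, 0, 0]
Echelon form has 2 nonzero rows, so rank(C) = 2.
The column space has dimension equal to the rank: 2.

2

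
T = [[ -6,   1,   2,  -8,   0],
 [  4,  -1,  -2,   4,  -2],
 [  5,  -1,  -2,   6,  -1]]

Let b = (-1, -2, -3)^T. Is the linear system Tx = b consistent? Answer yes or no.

Row reduce the augmented matrix [T | b].
R2 ← R2 + (2/3)·R1: [0, -1/3, -2/3, -4/3, -2, -8/3]
R3 ← R3 + (5/6)·R1: [0, -1/6, -1/3, -2/3, -1, -23/6]
R3 ← R3 − (1/2)·R2: [0, 0, 0, 0, 0, -5/2]
The echelon form has 3 nonzero rows; the last pivot sits in the augmented column, so rank(T) = 2 but rank([T|b]) = 3.
Since the ranks differ, the system is inconsistent.

no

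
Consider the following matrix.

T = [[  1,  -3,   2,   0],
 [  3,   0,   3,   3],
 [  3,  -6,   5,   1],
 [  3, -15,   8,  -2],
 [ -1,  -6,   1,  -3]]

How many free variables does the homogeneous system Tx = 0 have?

2

Row reduce to echelon form.
R2 ← R2 − (3)·R1: [0, 9, -3, 3]
R3 ← R3 − (3)·R1: [0, 3, -1, 1]
R4 ← R4 − (3)·R1: [0, -6, 2, -2]
R5 ← R5 + R1: [0, -9, 3, -3]
R3 ← R3 − (1/3)·R2: [0, 0, 0, 0]
R4 ← R4 + (2/3)·R2: [0, 0, 0, 0]
R5 ← R5 + R2: [0, 0, 0, 0]
2 nonzero rows, so rank(T) = 2.
T has 4 columns; by rank–nullity, nullity = 4 − 2 = 2.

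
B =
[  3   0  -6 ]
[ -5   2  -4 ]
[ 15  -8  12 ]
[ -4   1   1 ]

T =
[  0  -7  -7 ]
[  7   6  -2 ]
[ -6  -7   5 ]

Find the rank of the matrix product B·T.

First compute BT:
[[ 36,  21, -51],
 [ 38,  75,  11],
 [-128, -237, -29],
 [  1,  27,  31]]
Now row reduce the product.
R2 ← R2 − (19/18)·R1: [0, 317/6, 389/6]
R3 ← R3 + (32/9)·R1: [0, -487/3, -631/3]
R4 ← R4 − (1/36)·R1: [0, 317/12, 389/12]
R3 ← R3 + (974/317)·R2: [0, 0, -3528/317]
R4 ← R4 − (1/2)·R2: [0, 0, 0]
3 nonzero rows, so rank(BT) = 3.

3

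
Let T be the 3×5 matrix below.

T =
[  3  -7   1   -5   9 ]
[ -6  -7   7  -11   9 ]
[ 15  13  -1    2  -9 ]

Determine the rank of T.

3

Row reduce to echelon form.
R2 ← R2 + (2)·R1: [0, -21, 9, -21, 27]
R3 ← R3 − (5)·R1: [0, 48, -6, 27, -54]
R3 ← R3 + (16/7)·R2: [0, 0, 102/7, -21, 54/7]
Echelon form has 3 nonzero rows, so rank(T) = 3.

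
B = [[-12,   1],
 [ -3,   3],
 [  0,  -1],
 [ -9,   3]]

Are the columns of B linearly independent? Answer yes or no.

yes

Row reduce B to echelon form.
R2 ← R2 − (1/4)·R1: [0, 11/4]
R4 ← R4 − (3/4)·R1: [0, 9/4]
R3 ← R3 + (4/11)·R2: [0, 0]
R4 ← R4 − (9/11)·R2: [0, 0]
2 pivots among 2 columns.
Every column is a pivot column, so the columns are linearly independent.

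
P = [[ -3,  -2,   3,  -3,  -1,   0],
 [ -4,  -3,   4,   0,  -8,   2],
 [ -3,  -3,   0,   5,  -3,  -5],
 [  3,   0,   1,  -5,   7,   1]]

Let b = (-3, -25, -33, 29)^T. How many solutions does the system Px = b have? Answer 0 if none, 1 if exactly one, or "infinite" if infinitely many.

Row reduce the augmented matrix [P | b].
R2 ← R2 − (4/3)·R1: [0, -1/3, 0, 4, -20/3, 2, -21]
R3 ← R3 − R1: [0, -1, -3, 8, -2, -5, -30]
R4 ← R4 + R1: [0, -2, 4, -8, 6, 1, 26]
R3 ← R3 − (3)·R2: [0, 0, -3, -4, 18, -11, 33]
R4 ← R4 − (6)·R2: [0, 0, 4, -32, 46, -11, 152]
R4 ← R4 + (4/3)·R3: [0, 0, 0, -112/3, 70, -77/3, 196]
The echelon form has 4 nonzero rows, and every pivot lies in the first 6 columns, so rank(P) = rank([P|b]) = 4.
The system is consistent.
rank = 4 < 6 unknowns, so there are infinitely many solutions.

infinite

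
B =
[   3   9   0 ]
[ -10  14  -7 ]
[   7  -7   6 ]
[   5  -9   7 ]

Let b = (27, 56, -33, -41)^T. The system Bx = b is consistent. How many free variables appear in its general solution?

Row reduce the augmented matrix [B | b].
R2 ← R2 + (10/3)·R1: [0, 44, -7, 146]
R3 ← R3 − (7/3)·R1: [0, -28, 6, -96]
R4 ← R4 − (5/3)·R1: [0, -24, 7, -86]
R3 ← R3 + (7/11)·R2: [0, 0, 17/11, -34/11]
R4 ← R4 + (6/11)·R2: [0, 0, 35/11, -70/11]
R4 ← R4 − (35/17)·R3: [0, 0, 0, 0]
The echelon form has 3 nonzero rows, and every pivot lies in the first 3 columns, so rank(B) = rank([B|b]) = 3.
The system is consistent.
Free variables = (unknowns) − (rank) = 3 − 3 = 0.

0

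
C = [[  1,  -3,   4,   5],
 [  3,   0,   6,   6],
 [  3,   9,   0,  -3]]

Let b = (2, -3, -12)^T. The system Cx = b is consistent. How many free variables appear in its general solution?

Row reduce the augmented matrix [C | b].
R2 ← R2 − (3)·R1: [0, 9, -6, -9, -9]
R3 ← R3 − (3)·R1: [0, 18, -12, -18, -18]
R3 ← R3 − (2)·R2: [0, 0, 0, 0, 0]
The echelon form has 2 nonzero rows, and every pivot lies in the first 4 columns, so rank(C) = rank([C|b]) = 2.
The system is consistent.
Free variables = (unknowns) − (rank) = 4 − 2 = 2.

2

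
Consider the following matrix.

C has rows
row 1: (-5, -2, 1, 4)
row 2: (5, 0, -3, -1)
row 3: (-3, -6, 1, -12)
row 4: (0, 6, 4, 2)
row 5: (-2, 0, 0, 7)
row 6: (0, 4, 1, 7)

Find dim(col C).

4

Row reduce to echelon form.
R2 ← R2 + R1: [0, -2, -2, 3]
R3 ← R3 − (3/5)·R1: [0, -24/5, 2/5, -72/5]
R5 ← R5 − (2/5)·R1: [0, 4/5, -2/5, 27/5]
R3 ← R3 − (12/5)·R2: [0, 0, 26/5, -108/5]
R4 ← R4 + (3)·R2: [0, 0, -2, 11]
R5 ← R5 + (2/5)·R2: [0, 0, -6/5, 33/5]
R6 ← R6 + (2)·R2: [0, 0, -3, 13]
R4 ← R4 + (5/13)·R3: [0, 0, 0, 35/13]
R5 ← R5 + (3/13)·R3: [0, 0, 0, 21/13]
R6 ← R6 + (15/26)·R3: [0, 0, 0, 7/13]
R5 ← R5 − (3/5)·R4: [0, 0, 0, 0]
R6 ← R6 − (1/5)·R4: [0, 0, 0, 0]
Echelon form has 4 nonzero rows, so rank(C) = 4.
The column space has dimension equal to the rank: 4.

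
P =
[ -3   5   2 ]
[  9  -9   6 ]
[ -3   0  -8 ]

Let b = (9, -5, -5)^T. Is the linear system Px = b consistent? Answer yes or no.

no

Row reduce the augmented matrix [P | b].
R2 ← R2 + (3)·R1: [0, 6, 12, 22]
R3 ← R3 − R1: [0, -5, -10, -14]
R3 ← R3 + (5/6)·R2: [0, 0, 0, 13/3]
The echelon form has 3 nonzero rows; the last pivot sits in the augmented column, so rank(P) = 2 but rank([P|b]) = 3.
Since the ranks differ, the system is inconsistent.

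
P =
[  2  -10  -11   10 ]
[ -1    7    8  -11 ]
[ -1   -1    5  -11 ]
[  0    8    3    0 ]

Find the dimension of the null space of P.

1

Row reduce to echelon form.
R2 ← R2 + (1/2)·R1: [0, 2, 5/2, -6]
R3 ← R3 + (1/2)·R1: [0, -6, -1/2, -6]
R3 ← R3 + (3)·R2: [0, 0, 7, -24]
R4 ← R4 − (4)·R2: [0, 0, -7, 24]
R4 ← R4 + R3: [0, 0, 0, 0]
3 nonzero rows, so rank(P) = 3.
P has 4 columns; by rank–nullity, nullity = 4 − 3 = 1.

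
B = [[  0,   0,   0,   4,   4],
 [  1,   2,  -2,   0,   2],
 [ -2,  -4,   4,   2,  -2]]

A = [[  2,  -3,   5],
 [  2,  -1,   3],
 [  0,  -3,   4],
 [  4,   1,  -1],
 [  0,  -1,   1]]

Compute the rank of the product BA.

First compute BA:
[[ 16,   0,   0],
 [  6,  -1,   5],
 [ -4,   2, -10]]
Now row reduce the product.
R2 ← R2 − (3/8)·R1: [0, -1, 5]
R3 ← R3 + (1/4)·R1: [0, 2, -10]
R3 ← R3 + (2)·R2: [0, 0, 0]
2 nonzero rows, so rank(BA) = 2.

2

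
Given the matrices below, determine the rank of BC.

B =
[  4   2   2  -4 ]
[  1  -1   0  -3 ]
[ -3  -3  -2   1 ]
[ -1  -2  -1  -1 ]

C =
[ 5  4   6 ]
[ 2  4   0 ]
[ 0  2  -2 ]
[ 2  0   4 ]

2

First compute BC:
[[ 16,  28,   4],
 [ -3,   0,  -6],
 [-19, -28, -10],
 [-11, -14,  -8]]
Now row reduce the product.
R2 ← R2 + (3/16)·R1: [0, 21/4, -21/4]
R3 ← R3 + (19/16)·R1: [0, 21/4, -21/4]
R4 ← R4 + (11/16)·R1: [0, 21/4, -21/4]
R3 ← R3 − R2: [0, 0, 0]
R4 ← R4 − R2: [0, 0, 0]
2 nonzero rows, so rank(BC) = 2.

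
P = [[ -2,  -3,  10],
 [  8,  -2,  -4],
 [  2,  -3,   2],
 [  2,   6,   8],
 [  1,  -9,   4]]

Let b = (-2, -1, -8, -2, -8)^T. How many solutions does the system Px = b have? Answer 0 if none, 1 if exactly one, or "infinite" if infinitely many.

0

Row reduce the augmented matrix [P | b].
R2 ← R2 + (4)·R1: [0, -14, 36, -9]
R3 ← R3 + R1: [0, -6, 12, -10]
R4 ← R4 + R1: [0, 3, 18, -4]
R5 ← R5 + (1/2)·R1: [0, -21/2, 9, -9]
R3 ← R3 − (3/7)·R2: [0, 0, -24/7, -43/7]
R4 ← R4 + (3/14)·R2: [0, 0, 180/7, -83/14]
R5 ← R5 − (3/4)·R2: [0, 0, -18, -9/4]
R4 ← R4 + (15/2)·R3: [0, 0, 0, -52]
R5 ← R5 − (21/4)·R3: [0, 0, 0, 30]
R5 ← R5 + (15/26)·R4: [0, 0, 0, 0]
The echelon form has 4 nonzero rows; the last pivot sits in the augmented column, so rank(P) = 3 but rank([P|b]) = 4.
Since the ranks differ, the system is inconsistent.
It has no solutions.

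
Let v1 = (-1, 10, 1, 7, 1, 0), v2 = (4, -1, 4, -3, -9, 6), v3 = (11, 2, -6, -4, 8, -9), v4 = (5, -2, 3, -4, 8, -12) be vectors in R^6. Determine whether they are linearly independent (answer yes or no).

yes

Form the matrix with these vectors as rows and row reduce.
R2 ← R2 + (4)·R1: [0, 39, 8, 25, -5, 6]
R3 ← R3 + (11)·R1: [0, 112, 5, 73, 19, -9]
R4 ← R4 + (5)·R1: [0, 48, 8, 31, 13, -12]
R3 ← R3 − (112/39)·R2: [0, 0, -701/39, 47/39, 1301/39, -341/13]
R4 ← R4 − (16/13)·R2: [0, 0, -24/13, 3/13, 249/13, -252/13]
R4 ← R4 − (72/701)·R3: [0, 0, 0, 75/701, 11025/701, -11700/701]
4 nonzero rows, so the 4 vectors span a space of dimension 4.
Since 4 = 4, the vectors are linearly independent.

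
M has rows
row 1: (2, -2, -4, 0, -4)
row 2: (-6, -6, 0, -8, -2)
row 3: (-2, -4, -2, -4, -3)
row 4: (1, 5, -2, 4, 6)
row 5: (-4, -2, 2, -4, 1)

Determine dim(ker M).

2

Row reduce to echelon form.
R2 ← R2 + (3)·R1: [0, -12, -12, -8, -14]
R3 ← R3 + R1: [0, -6, -6, -4, -7]
R4 ← R4 − (1/2)·R1: [0, 6, 0, 4, 8]
R5 ← R5 + (2)·R1: [0, -6, -6, -4, -7]
R3 ← R3 − (1/2)·R2: [0, 0, 0, 0, 0]
R4 ← R4 + (1/2)·R2: [0, 0, -6, 0, 1]
R5 ← R5 − (1/2)·R2: [0, 0, 0, 0, 0]
Swap R3 ↔ R4
3 nonzero rows, so rank(M) = 3.
M has 5 columns; by rank–nullity, nullity = 5 − 3 = 2.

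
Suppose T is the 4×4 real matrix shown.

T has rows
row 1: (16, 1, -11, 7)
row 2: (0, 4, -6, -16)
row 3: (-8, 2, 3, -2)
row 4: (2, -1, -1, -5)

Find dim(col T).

4

Row reduce to echelon form.
R3 ← R3 + (1/2)·R1: [0, 5/2, -5/2, 3/2]
R4 ← R4 − (1/8)·R1: [0, -9/8, 3/8, -47/8]
R3 ← R3 − (5/8)·R2: [0, 0, 5/4, 23/2]
R4 ← R4 + (9/32)·R2: [0, 0, -21/16, -83/8]
R4 ← R4 + (21/20)·R3: [0, 0, 0, 17/10]
Echelon form has 4 nonzero rows, so rank(T) = 4.
The column space has dimension equal to the rank: 4.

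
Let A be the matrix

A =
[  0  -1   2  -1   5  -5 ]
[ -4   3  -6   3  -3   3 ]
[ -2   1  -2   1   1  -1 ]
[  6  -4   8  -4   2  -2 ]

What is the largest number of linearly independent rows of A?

2

Row reduce to echelon form.
Swap R1 ↔ R2
R3 ← R3 − (1/2)·R1: [0, -1/2, 1, -1/2, 5/2, -5/2]
R4 ← R4 + (3/2)·R1: [0, 1/2, -1, 1/2, -5/2, 5/2]
R3 ← R3 − (1/2)·R2: [0, 0, 0, 0, 0, 0]
R4 ← R4 + (1/2)·R2: [0, 0, 0, 0, 0, 0]
Echelon form has 2 nonzero rows, so rank(A) = 2.
The rank gives the maximum number of linearly independent rows: 2.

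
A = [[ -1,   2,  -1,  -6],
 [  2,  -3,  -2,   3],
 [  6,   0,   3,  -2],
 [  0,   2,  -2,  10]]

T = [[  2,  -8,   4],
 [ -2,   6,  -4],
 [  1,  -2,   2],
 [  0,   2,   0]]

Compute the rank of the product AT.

First compute AT:
[[ -7,  10, -14],
 [  8, -24,  16],
 [ 15, -58,  30],
 [ -6,  36, -12]]
Now row reduce the product.
R2 ← R2 + (8/7)·R1: [0, -88/7, 0]
R3 ← R3 + (15/7)·R1: [0, -256/7, 0]
R4 ← R4 − (6/7)·R1: [0, 192/7, 0]
R3 ← R3 − (32/11)·R2: [0, 0, 0]
R4 ← R4 + (24/11)·R2: [0, 0, 0]
2 nonzero rows, so rank(AT) = 2.

2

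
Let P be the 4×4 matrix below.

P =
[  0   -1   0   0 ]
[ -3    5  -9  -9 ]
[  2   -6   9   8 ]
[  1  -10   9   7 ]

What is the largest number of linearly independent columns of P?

Row reduce to echelon form.
Swap R1 ↔ R2
R3 ← R3 + (2/3)·R1: [0, -8/3, 3, 2]
R4 ← R4 + (1/3)·R1: [0, -25/3, 6, 4]
R3 ← R3 − (8/3)·R2: [0, 0, 3, 2]
R4 ← R4 − (25/3)·R2: [0, 0, 6, 4]
R4 ← R4 − (2)·R3: [0, 0, 0, 0]
Echelon form has 3 nonzero rows, so rank(P) = 3.
The rank gives the maximum number of linearly independent columns: 3.

3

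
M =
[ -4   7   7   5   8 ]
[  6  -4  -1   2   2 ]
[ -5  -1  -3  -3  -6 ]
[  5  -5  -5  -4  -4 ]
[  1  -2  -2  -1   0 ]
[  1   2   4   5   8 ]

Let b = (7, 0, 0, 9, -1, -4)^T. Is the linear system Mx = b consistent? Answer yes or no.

no

Row reduce the augmented matrix [M | b].
R2 ← R2 + (3/2)·R1: [0, 13/2, 19/2, 19/2, 14, 21/2]
R3 ← R3 − (5/4)·R1: [0, -39/4, -47/4, -37/4, -16, -35/4]
R4 ← R4 + (5/4)·R1: [0, 15/4, 15/4, 9/4, 6, 71/4]
R5 ← R5 + (1/4)·R1: [0, -1/4, -1/4, 1/4, 2, 3/4]
R6 ← R6 + (1/4)·R1: [0, 15/4, 23/4, 25/4, 10, -9/4]
R3 ← R3 + (3/2)·R2: [0, 0, 5/2, 5, 5, 7]
R4 ← R4 − (15/26)·R2: [0, 0, -45/26, -42/13, -27/13, 152/13]
R5 ← R5 + (1/26)·R2: [0, 0, 3/26, 8/13, 33/13, 15/13]
R6 ← R6 − (15/26)·R2: [0, 0, 7/26, 10/13, 25/13, -108/13]
R4 ← R4 + (9/13)·R3: [0, 0, 0, 3/13, 18/13, 215/13]
R5 ← R5 − (3/65)·R3: [0, 0, 0, 5/13, 30/13, 54/65]
R6 ← R6 − (7/65)·R3: [0, 0, 0, 3/13, 18/13, -589/65]
R5 ← R5 − (5/3)·R4: [0, 0, 0, 0, 0, -401/15]
R6 ← R6 − R4: [0, 0, 0, 0, 0, -128/5]
R6 ← R6 − (384/401)·R5: [0, 0, 0, 0, 0, 0]
The echelon form has 5 nonzero rows; the last pivot sits in the augmented column, so rank(M) = 4 but rank([M|b]) = 5.
Since the ranks differ, the system is inconsistent.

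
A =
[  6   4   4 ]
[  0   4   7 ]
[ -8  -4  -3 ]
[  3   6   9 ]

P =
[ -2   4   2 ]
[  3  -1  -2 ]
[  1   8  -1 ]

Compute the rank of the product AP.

First compute AP:
[[  4,  52,   0],
 [ 19,  52, -15],
 [  1, -52,  -5],
 [ 21,  78, -15]]
Now row reduce the product.
R2 ← R2 − (19/4)·R1: [0, -195, -15]
R3 ← R3 − (1/4)·R1: [0, -65, -5]
R4 ← R4 − (21/4)·R1: [0, -195, -15]
R3 ← R3 − (1/3)·R2: [0, 0, 0]
R4 ← R4 − R2: [0, 0, 0]
2 nonzero rows, so rank(AP) = 2.

2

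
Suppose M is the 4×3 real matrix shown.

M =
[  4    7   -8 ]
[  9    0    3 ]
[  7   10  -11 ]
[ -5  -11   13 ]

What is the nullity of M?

1

Row reduce to echelon form.
R2 ← R2 − (9/4)·R1: [0, -63/4, 21]
R3 ← R3 − (7/4)·R1: [0, -9/4, 3]
R4 ← R4 + (5/4)·R1: [0, -9/4, 3]
R3 ← R3 − (1/7)·R2: [0, 0, 0]
R4 ← R4 − (1/7)·R2: [0, 0, 0]
2 nonzero rows, so rank(M) = 2.
M has 3 columns; by rank–nullity, nullity = 3 − 2 = 1.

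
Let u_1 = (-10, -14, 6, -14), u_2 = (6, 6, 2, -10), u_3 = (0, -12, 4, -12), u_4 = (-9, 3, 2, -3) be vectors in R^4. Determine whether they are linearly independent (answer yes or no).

no

Form the matrix with these vectors as rows and row reduce.
R2 ← R2 + (3/5)·R1: [0, -12/5, 28/5, -92/5]
R4 ← R4 − (9/10)·R1: [0, 78/5, -17/5, 48/5]
R3 ← R3 − (5)·R2: [0, 0, -24, 80]
R4 ← R4 + (13/2)·R2: [0, 0, 33, -110]
R4 ← R4 + (11/8)·R3: [0, 0, 0, 0]
3 nonzero rows, so the 4 vectors span a space of dimension 3.
Since 3 < 4, the vectors are linearly dependent.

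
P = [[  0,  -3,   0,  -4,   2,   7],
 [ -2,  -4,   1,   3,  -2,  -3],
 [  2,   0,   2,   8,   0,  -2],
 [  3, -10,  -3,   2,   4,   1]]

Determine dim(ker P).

Row reduce to echelon form.
Swap R1 ↔ R2
R3 ← R3 + R1: [0, -4, 3, 11, -2, -5]
R4 ← R4 + (3/2)·R1: [0, -16, -3/2, 13/2, 1, -7/2]
R3 ← R3 − (4/3)·R2: [0, 0, 3, 49/3, -14/3, -43/3]
R4 ← R4 − (16/3)·R2: [0, 0, -3/2, 167/6, -29/3, -245/6]
R4 ← R4 + (1/2)·R3: [0, 0, 0, 36, -12, -48]
4 nonzero rows, so rank(P) = 4.
P has 6 columns; by rank–nullity, nullity = 6 − 4 = 2.

2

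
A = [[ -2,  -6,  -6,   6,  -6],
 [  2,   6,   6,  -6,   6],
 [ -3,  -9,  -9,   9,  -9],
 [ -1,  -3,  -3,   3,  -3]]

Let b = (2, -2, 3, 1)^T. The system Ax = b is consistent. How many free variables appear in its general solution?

4

Row reduce the augmented matrix [A | b].
R2 ← R2 + R1: [0, 0, 0, 0, 0, 0]
R3 ← R3 − (3/2)·R1: [0, 0, 0, 0, 0, 0]
R4 ← R4 − (1/2)·R1: [0, 0, 0, 0, 0, 0]
The echelon form has 1 nonzero rows, and every pivot lies in the first 5 columns, so rank(A) = rank([A|b]) = 1.
The system is consistent.
Free variables = (unknowns) − (rank) = 5 − 1 = 4.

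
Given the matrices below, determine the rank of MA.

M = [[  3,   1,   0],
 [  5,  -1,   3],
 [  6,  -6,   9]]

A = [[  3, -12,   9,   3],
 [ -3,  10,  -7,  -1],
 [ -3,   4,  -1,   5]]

First compute MA:
[[  6, -26,  20,   8],
 [  9, -58,  49,  31],
 [  9, -96,  87,  69]]
Now row reduce the product.
R2 ← R2 − (3/2)·R1: [0, -19, 19, 19]
R3 ← R3 − (3/2)·R1: [0, -57, 57, 57]
R3 ← R3 − (3)·R2: [0, 0, 0, 0]
2 nonzero rows, so rank(MA) = 2.

2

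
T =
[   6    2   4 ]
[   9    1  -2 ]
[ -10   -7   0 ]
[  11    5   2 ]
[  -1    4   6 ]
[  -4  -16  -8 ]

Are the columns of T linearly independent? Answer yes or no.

yes

Row reduce T to echelon form.
R2 ← R2 − (3/2)·R1: [0, -2, -8]
R3 ← R3 + (5/3)·R1: [0, -11/3, 20/3]
R4 ← R4 − (11/6)·R1: [0, 4/3, -16/3]
R5 ← R5 + (1/6)·R1: [0, 13/3, 20/3]
R6 ← R6 + (2/3)·R1: [0, -44/3, -16/3]
R3 ← R3 − (11/6)·R2: [0, 0, 64/3]
R4 ← R4 + (2/3)·R2: [0, 0, -32/3]
R5 ← R5 + (13/6)·R2: [0, 0, -32/3]
R6 ← R6 − (22/3)·R2: [0, 0, 160/3]
R4 ← R4 + (1/2)·R3: [0, 0, 0]
R5 ← R5 + (1/2)·R3: [0, 0, 0]
R6 ← R6 − (5/2)·R3: [0, 0, 0]
3 pivots among 3 columns.
Every column is a pivot column, so the columns are linearly independent.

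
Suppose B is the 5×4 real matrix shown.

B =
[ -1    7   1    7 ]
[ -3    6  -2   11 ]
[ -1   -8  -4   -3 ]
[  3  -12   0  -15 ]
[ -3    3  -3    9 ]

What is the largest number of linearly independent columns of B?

2

Row reduce to echelon form.
R2 ← R2 − (3)·R1: [0, -15, -5, -10]
R3 ← R3 − R1: [0, -15, -5, -10]
R4 ← R4 + (3)·R1: [0, 9, 3, 6]
R5 ← R5 − (3)·R1: [0, -18, -6, -12]
R3 ← R3 − R2: [0, 0, 0, 0]
R4 ← R4 + (3/5)·R2: [0, 0, 0, 0]
R5 ← R5 − (6/5)·R2: [0, 0, 0, 0]
Echelon form has 2 nonzero rows, so rank(B) = 2.
The rank gives the maximum number of linearly independent columns: 2.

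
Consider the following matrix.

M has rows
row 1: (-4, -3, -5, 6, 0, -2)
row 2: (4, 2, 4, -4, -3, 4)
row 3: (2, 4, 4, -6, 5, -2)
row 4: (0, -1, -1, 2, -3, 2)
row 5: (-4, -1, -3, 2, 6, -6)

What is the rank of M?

3

Row reduce to echelon form.
R2 ← R2 + R1: [0, -1, -1, 2, -3, 2]
R3 ← R3 + (1/2)·R1: [0, 5/2, 3/2, -3, 5, -3]
R5 ← R5 − R1: [0, 2, 2, -4, 6, -4]
R3 ← R3 + (5/2)·R2: [0, 0, -1, 2, -5/2, 2]
R4 ← R4 − R2: [0, 0, 0, 0, 0, 0]
R5 ← R5 + (2)·R2: [0, 0, 0, 0, 0, 0]
Echelon form has 3 nonzero rows, so rank(M) = 3.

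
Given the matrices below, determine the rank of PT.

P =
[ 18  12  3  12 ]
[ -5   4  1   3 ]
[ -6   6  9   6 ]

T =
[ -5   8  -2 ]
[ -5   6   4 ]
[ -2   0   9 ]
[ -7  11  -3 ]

3

First compute PT:
[[-240, 348,   3],
 [-18,  17,  26],
 [-60,  54,  99]]
Now row reduce the product.
R2 ← R2 − (3/40)·R1: [0, -91/10, 1031/40]
R3 ← R3 − (1/4)·R1: [0, -33, 393/4]
R3 ← R3 − (330/91)·R2: [0, 0, 435/91]
3 nonzero rows, so rank(PT) = 3.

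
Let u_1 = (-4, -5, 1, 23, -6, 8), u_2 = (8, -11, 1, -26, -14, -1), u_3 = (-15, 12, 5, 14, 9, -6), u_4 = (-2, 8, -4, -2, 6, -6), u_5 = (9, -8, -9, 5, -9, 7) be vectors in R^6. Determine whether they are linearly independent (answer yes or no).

Form the matrix with these vectors as rows and row reduce.
R2 ← R2 + (2)·R1: [0, -21, 3, 20, -26, 15]
R3 ← R3 − (15/4)·R1: [0, 123/4, 5/4, -289/4, 63/2, -36]
R4 ← R4 − (1/2)·R1: [0, 21/2, -9/2, -27/2, 9, -10]
R5 ← R5 + (9/4)·R1: [0, -77/4, -27/4, 227/4, -45/2, 25]
R3 ← R3 + (41/28)·R2: [0, 0, 79/14, -1203/28, -46/7, -393/28]
R4 ← R4 + (1/2)·R2: [0, 0, -3, -7/2, -4, -5/2]
R5 ← R5 − (11/12)·R2: [0, 0, -19/2, 461/12, 4/3, 45/4]
R4 ← R4 + (42/79)·R3: [0, 0, 0, -2081/79, -592/79, -787/79]
R5 ← R5 + (133/79)·R3: [0, 0, 0, -8038/237, -2306/237, -978/79]
R5 ← R5 − (8038/6243)·R4: [0, 0, 0, 0, -170/2081, 2788/6243]
5 nonzero rows, so the 5 vectors span a space of dimension 5.
Since 5 = 5, the vectors are linearly independent.

yes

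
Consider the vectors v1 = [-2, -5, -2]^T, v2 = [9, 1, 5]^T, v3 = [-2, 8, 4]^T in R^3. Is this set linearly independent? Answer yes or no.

yes

Form the matrix with these vectors as rows and row reduce.
R2 ← R2 + (9/2)·R1: [0, -43/2, -4]
R3 ← R3 − R1: [0, 13, 6]
R3 ← R3 + (26/43)·R2: [0, 0, 154/43]
3 nonzero rows, so the 3 vectors span a space of dimension 3.
Since 3 = 3, the vectors are linearly independent.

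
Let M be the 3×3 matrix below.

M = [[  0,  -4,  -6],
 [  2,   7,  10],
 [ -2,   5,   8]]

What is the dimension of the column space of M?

Row reduce to echelon form.
Swap R1 ↔ R2
R3 ← R3 + R1: [0, 12, 18]
R3 ← R3 + (3)·R2: [0, 0, 0]
Echelon form has 2 nonzero rows, so rank(M) = 2.
The column space has dimension equal to the rank: 2.

2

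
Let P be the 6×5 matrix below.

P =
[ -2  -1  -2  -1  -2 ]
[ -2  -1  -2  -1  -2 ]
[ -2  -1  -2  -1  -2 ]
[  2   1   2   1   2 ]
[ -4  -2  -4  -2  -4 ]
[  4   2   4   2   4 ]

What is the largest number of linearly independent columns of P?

Row reduce to echelon form.
R2 ← R2 − R1: [0, 0, 0, 0, 0]
R3 ← R3 − R1: [0, 0, 0, 0, 0]
R4 ← R4 + R1: [0, 0, 0, 0, 0]
R5 ← R5 − (2)·R1: [0, 0, 0, 0, 0]
R6 ← R6 + (2)·R1: [0, 0, 0, 0, 0]
Echelon form has 1 nonzero row, so rank(P) = 1.
The rank gives the maximum number of linearly independent columns: 1.

1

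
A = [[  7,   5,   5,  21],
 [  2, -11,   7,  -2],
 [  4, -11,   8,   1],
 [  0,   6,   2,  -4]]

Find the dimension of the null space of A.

Row reduce to echelon form.
R2 ← R2 − (2/7)·R1: [0, -87/7, 39/7, -8]
R3 ← R3 − (4/7)·R1: [0, -97/7, 36/7, -11]
R3 ← R3 − (97/87)·R2: [0, 0, -31/29, -181/87]
R4 ← R4 + (14/29)·R2: [0, 0, 136/29, -228/29]
R4 ← R4 + (136/31)·R3: [0, 0, 0, -1580/93]
4 nonzero rows, so rank(A) = 4.
A has 4 columns; by rank–nullity, nullity = 4 − 4 = 0.

0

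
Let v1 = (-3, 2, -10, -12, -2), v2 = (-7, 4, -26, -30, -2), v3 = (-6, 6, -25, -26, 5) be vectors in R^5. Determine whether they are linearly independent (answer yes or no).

yes

Form the matrix with these vectors as rows and row reduce.
R2 ← R2 − (7/3)·R1: [0, -2/3, -8/3, -2, 8/3]
R3 ← R3 − (2)·R1: [0, 2, -5, -2, 9]
R3 ← R3 + (3)·R2: [0, 0, -13, -8, 17]
3 nonzero rows, so the 3 vectors span a space of dimension 3.
Since 3 = 3, the vectors are linearly independent.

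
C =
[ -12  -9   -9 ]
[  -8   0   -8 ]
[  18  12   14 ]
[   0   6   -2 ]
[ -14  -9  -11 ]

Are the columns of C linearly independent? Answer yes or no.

Row reduce C to echelon form.
R2 ← R2 − (2/3)·R1: [0, 6, -2]
R3 ← R3 + (3/2)·R1: [0, -3/2, 1/2]
R5 ← R5 − (7/6)·R1: [0, 3/2, -1/2]
R3 ← R3 + (1/4)·R2: [0, 0, 0]
R4 ← R4 − R2: [0, 0, 0]
R5 ← R5 − (1/4)·R2: [0, 0, 0]
2 pivots among 3 columns.
Only 2 < 3 pivot columns, so the columns are linearly dependent.

no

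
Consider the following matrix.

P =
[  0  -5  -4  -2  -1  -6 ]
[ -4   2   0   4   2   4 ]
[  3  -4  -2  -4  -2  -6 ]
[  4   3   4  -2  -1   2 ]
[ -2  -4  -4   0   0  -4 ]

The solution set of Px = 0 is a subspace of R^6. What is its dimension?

4

Row reduce to echelon form.
Swap R1 ↔ R2
R3 ← R3 + (3/4)·R1: [0, -5/2, -2, -1, -1/2, -3]
R4 ← R4 + R1: [0, 5, 4, 2, 1, 6]
R5 ← R5 − (1/2)·R1: [0, -5, -4, -2, -1, -6]
R3 ← R3 − (1/2)·R2: [0, 0, 0, 0, 0, 0]
R4 ← R4 + R2: [0, 0, 0, 0, 0, 0]
R5 ← R5 − R2: [0, 0, 0, 0, 0, 0]
2 nonzero rows, so rank(P) = 2.
P has 6 columns; by rank–nullity, nullity = 6 − 2 = 4.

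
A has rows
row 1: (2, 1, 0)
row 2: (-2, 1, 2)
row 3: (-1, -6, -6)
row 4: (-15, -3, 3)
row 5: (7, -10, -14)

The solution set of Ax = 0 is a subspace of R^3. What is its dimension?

Row reduce to echelon form.
R2 ← R2 + R1: [0, 2, 2]
R3 ← R3 + (1/2)·R1: [0, -11/2, -6]
R4 ← R4 + (15/2)·R1: [0, 9/2, 3]
R5 ← R5 − (7/2)·R1: [0, -27/2, -14]
R3 ← R3 + (11/4)·R2: [0, 0, -1/2]
R4 ← R4 − (9/4)·R2: [0, 0, -3/2]
R5 ← R5 + (27/4)·R2: [0, 0, -1/2]
R4 ← R4 − (3)·R3: [0, 0, 0]
R5 ← R5 − R3: [0, 0, 0]
3 nonzero rows, so rank(A) = 3.
A has 3 columns; by rank–nullity, nullity = 3 − 3 = 0.

0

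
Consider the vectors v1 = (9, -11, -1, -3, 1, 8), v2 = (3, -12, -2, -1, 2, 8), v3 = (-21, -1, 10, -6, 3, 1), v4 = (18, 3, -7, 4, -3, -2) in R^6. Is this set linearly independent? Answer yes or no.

Form the matrix with these vectors as rows and row reduce.
R2 ← R2 − (1/3)·R1: [0, -25/3, -5/3, 0, 5/3, 16/3]
R3 ← R3 + (7/3)·R1: [0, -80/3, 23/3, -13, 16/3, 59/3]
R4 ← R4 − (2)·R1: [0, 25, -5, 10, -5, -18]
R3 ← R3 − (16/5)·R2: [0, 0, 13, -13, 0, 13/5]
R4 ← R4 + (3)·R2: [0, 0, -10, 10, 0, -2]
R4 ← R4 + (10/13)·R3: [0, 0, 0, 0, 0, 0]
3 nonzero rows, so the 4 vectors span a space of dimension 3.
Since 3 < 4, the vectors are linearly dependent.

no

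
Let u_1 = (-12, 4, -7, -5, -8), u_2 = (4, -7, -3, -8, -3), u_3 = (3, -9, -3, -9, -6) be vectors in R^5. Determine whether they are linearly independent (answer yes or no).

yes

Form the matrix with these vectors as rows and row reduce.
R2 ← R2 + (1/3)·R1: [0, -17/3, -16/3, -29/3, -17/3]
R3 ← R3 + (1/4)·R1: [0, -8, -19/4, -41/4, -8]
R3 ← R3 − (24/17)·R2: [0, 0, 189/68, 231/68, 0]
3 nonzero rows, so the 3 vectors span a space of dimension 3.
Since 3 = 3, the vectors are linearly independent.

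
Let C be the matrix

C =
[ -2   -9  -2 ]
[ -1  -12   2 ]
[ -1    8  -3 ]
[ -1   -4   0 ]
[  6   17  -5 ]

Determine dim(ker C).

Row reduce to echelon form.
R2 ← R2 − (1/2)·R1: [0, -15/2, 3]
R3 ← R3 − (1/2)·R1: [0, 25/2, -2]
R4 ← R4 − (1/2)·R1: [0, 1/2, 1]
R5 ← R5 + (3)·R1: [0, -10, -11]
R3 ← R3 + (5/3)·R2: [0, 0, 3]
R4 ← R4 + (1/15)·R2: [0, 0, 6/5]
R5 ← R5 − (4/3)·R2: [0, 0, -15]
R4 ← R4 − (2/5)·R3: [0, 0, 0]
R5 ← R5 + (5)·R3: [0, 0, 0]
3 nonzero rows, so rank(C) = 3.
C has 3 columns; by rank–nullity, nullity = 3 − 3 = 0.

0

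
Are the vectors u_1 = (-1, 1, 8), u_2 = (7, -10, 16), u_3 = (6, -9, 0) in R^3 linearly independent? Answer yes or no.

yes

Form the matrix with these vectors as rows and row reduce.
R2 ← R2 + (7)·R1: [0, -3, 72]
R3 ← R3 + (6)·R1: [0, -3, 48]
R3 ← R3 − R2: [0, 0, -24]
3 nonzero rows, so the 3 vectors span a space of dimension 3.
Since 3 = 3, the vectors are linearly independent.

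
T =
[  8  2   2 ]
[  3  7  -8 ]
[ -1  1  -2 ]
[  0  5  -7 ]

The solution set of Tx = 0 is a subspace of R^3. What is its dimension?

1

Row reduce to echelon form.
R2 ← R2 − (3/8)·R1: [0, 25/4, -35/4]
R3 ← R3 + (1/8)·R1: [0, 5/4, -7/4]
R3 ← R3 − (1/5)·R2: [0, 0, 0]
R4 ← R4 − (4/5)·R2: [0, 0, 0]
2 nonzero rows, so rank(T) = 2.
T has 3 columns; by rank–nullity, nullity = 3 − 2 = 1.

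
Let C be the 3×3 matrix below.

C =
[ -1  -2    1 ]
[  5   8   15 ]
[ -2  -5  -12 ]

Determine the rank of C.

3

Row reduce to echelon form.
R2 ← R2 + (5)·R1: [0, -2, 20]
R3 ← R3 − (2)·R1: [0, -1, -14]
R3 ← R3 − (1/2)·R2: [0, 0, -24]
Echelon form has 3 nonzero rows, so rank(C) = 3.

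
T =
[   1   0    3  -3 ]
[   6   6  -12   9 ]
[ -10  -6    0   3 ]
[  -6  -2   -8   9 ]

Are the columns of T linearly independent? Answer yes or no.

no

Row reduce T to echelon form.
R2 ← R2 − (6)·R1: [0, 6, -30, 27]
R3 ← R3 + (10)·R1: [0, -6, 30, -27]
R4 ← R4 + (6)·R1: [0, -2, 10, -9]
R3 ← R3 + R2: [0, 0, 0, 0]
R4 ← R4 + (1/3)·R2: [0, 0, 0, 0]
2 pivots among 4 columns.
Only 2 < 4 pivot columns, so the columns are linearly dependent.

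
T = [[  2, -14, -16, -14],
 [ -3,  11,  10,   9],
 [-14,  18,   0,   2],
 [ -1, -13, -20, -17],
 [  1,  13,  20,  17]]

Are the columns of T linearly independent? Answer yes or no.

no

Row reduce T to echelon form.
R2 ← R2 + (3/2)·R1: [0, -10, -14, -12]
R3 ← R3 + (7)·R1: [0, -80, -112, -96]
R4 ← R4 + (1/2)·R1: [0, -20, -28, -24]
R5 ← R5 − (1/2)·R1: [0, 20, 28, 24]
R3 ← R3 − (8)·R2: [0, 0, 0, 0]
R4 ← R4 − (2)·R2: [0, 0, 0, 0]
R5 ← R5 + (2)·R2: [0, 0, 0, 0]
2 pivots among 4 columns.
Only 2 < 4 pivot columns, so the columns are linearly dependent.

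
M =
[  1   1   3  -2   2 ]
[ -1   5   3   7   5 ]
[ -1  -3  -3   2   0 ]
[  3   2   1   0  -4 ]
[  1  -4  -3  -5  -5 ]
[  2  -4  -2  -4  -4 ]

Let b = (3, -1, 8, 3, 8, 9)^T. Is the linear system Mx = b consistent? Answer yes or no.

Row reduce the augmented matrix [M | b].
R2 ← R2 + R1: [0, 6, 6, 5, 7, 2]
R3 ← R3 + R1: [0, -2, 0, 0, 2, 11]
R4 ← R4 − (3)·R1: [0, -1, -8, 6, -10, -6]
R5 ← R5 − R1: [0, -5, -6, -3, -7, 5]
R6 ← R6 − (2)·R1: [0, -6, -8, 0, -8, 3]
R3 ← R3 + (1/3)·R2: [0, 0, 2, 5/3, 13/3, 35/3]
R4 ← R4 + (1/6)·R2: [0, 0, -7, 41/6, -53/6, -17/3]
R5 ← R5 + (5/6)·R2: [0, 0, -1, 7/6, -7/6, 20/3]
R6 ← R6 + R2: [0, 0, -2, 5, -1, 5]
R4 ← R4 + (7/2)·R3: [0, 0, 0, 38/3, 19/3, 211/6]
R5 ← R5 + (1/2)·R3: [0, 0, 0, 2, 1, 25/2]
R6 ← R6 + R3: [0, 0, 0, 20/3, 10/3, 50/3]
R5 ← R5 − (3/19)·R4: [0, 0, 0, 0, 0, 132/19]
R6 ← R6 − (10/19)·R4: [0, 0, 0, 0, 0, -35/19]
R6 ← R6 + (35/132)·R5: [0, 0, 0, 0, 0, 0]
The echelon form has 5 nonzero rows; the last pivot sits in the augmented column, so rank(M) = 4 but rank([M|b]) = 5.
Since the ranks differ, the system is inconsistent.

no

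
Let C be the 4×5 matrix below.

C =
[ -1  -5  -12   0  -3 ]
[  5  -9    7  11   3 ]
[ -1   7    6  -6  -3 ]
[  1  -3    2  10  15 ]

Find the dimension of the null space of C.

2

Row reduce to echelon form.
R2 ← R2 + (5)·R1: [0, -34, -53, 11, -12]
R3 ← R3 − R1: [0, 12, 18, -6, 0]
R4 ← R4 + R1: [0, -8, -10, 10, 12]
R3 ← R3 + (6/17)·R2: [0, 0, -12/17, -36/17, -72/17]
R4 ← R4 − (4/17)·R2: [0, 0, 42/17, 126/17, 252/17]
R4 ← R4 + (7/2)·R3: [0, 0, 0, 0, 0]
3 nonzero rows, so rank(C) = 3.
C has 5 columns; by rank–nullity, nullity = 5 − 3 = 2.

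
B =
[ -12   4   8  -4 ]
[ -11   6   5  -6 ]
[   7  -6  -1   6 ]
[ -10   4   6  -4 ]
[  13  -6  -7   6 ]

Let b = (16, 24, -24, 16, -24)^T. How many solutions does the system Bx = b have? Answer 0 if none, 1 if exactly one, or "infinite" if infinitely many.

infinite

Row reduce the augmented matrix [B | b].
R2 ← R2 − (11/12)·R1: [0, 7/3, -7/3, -7/3, 28/3]
R3 ← R3 + (7/12)·R1: [0, -11/3, 11/3, 11/3, -44/3]
R4 ← R4 − (5/6)·R1: [0, 2/3, -2/3, -2/3, 8/3]
R5 ← R5 + (13/12)·R1: [0, -5/3, 5/3, 5/3, -20/3]
R3 ← R3 + (11/7)·R2: [0, 0, 0, 0, 0]
R4 ← R4 − (2/7)·R2: [0, 0, 0, 0, 0]
R5 ← R5 + (5/7)·R2: [0, 0, 0, 0, 0]
The echelon form has 2 nonzero rows, and every pivot lies in the first 4 columns, so rank(B) = rank([B|b]) = 2.
The system is consistent.
rank = 2 < 4 unknowns, so there are infinitely many solutions.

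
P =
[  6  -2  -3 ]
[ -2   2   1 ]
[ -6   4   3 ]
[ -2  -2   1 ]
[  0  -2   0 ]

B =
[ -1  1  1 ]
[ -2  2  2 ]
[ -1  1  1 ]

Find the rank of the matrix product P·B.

1

First compute PB:
[[  1,  -1,  -1],
 [ -3,   3,   3],
 [ -5,   5,   5],
 [  5,  -5,  -5],
 [  4,  -4,  -4]]
Now row reduce the product.
R2 ← R2 + (3)·R1: [0, 0, 0]
R3 ← R3 + (5)·R1: [0, 0, 0]
R4 ← R4 − (5)·R1: [0, 0, 0]
R5 ← R5 − (4)·R1: [0, 0, 0]
1 nonzero row, so rank(PB) = 1.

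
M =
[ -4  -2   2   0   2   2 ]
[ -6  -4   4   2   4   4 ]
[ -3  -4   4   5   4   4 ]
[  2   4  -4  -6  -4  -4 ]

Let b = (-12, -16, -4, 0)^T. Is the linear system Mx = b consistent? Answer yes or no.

yes

Row reduce the augmented matrix [M | b].
R2 ← R2 − (3/2)·R1: [0, -1, 1, 2, 1, 1, 2]
R3 ← R3 − (3/4)·R1: [0, -5/2, 5/2, 5, 5/2, 5/2, 5]
R4 ← R4 + (1/2)·R1: [0, 3, -3, -6, -3, -3, -6]
R3 ← R3 − (5/2)·R2: [0, 0, 0, 0, 0, 0, 0]
R4 ← R4 + (3)·R2: [0, 0, 0, 0, 0, 0, 0]
The echelon form has 2 nonzero rows, and every pivot lies in the first 6 columns, so rank(M) = rank([M|b]) = 2.
The system is consistent.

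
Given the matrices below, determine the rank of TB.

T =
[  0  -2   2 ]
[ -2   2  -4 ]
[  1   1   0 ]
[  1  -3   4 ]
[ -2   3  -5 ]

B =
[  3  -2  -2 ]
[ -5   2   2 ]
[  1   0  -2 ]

First compute TB:
[[ 12,  -4,  -8],
 [-20,   8,  16],
 [ -2,   0,   0],
 [ 22,  -8, -16],
 [-26,  10,  20]]
Now row reduce the product.
R2 ← R2 + (5/3)·R1: [0, 4/3, 8/3]
R3 ← R3 + (1/6)·R1: [0, -2/3, -4/3]
R4 ← R4 − (11/6)·R1: [0, -2/3, -4/3]
R5 ← R5 + (13/6)·R1: [0, 4/3, 8/3]
R3 ← R3 + (1/2)·R2: [0, 0, 0]
R4 ← R4 + (1/2)·R2: [0, 0, 0]
R5 ← R5 − R2: [0, 0, 0]
2 nonzero rows, so rank(TB) = 2.

2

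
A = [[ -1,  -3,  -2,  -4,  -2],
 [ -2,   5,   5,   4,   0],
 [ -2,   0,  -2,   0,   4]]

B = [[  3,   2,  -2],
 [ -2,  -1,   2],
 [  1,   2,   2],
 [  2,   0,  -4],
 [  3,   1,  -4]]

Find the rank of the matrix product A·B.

2

First compute AB:
[[-13,  -5,  16],
 [ -3,   1,   8],
 [  4,  -4, -16]]
Now row reduce the product.
R2 ← R2 − (3/13)·R1: [0, 28/13, 56/13]
R3 ← R3 + (4/13)·R1: [0, -72/13, -144/13]
R3 ← R3 + (18/7)·R2: [0, 0, 0]
2 nonzero rows, so rank(AB) = 2.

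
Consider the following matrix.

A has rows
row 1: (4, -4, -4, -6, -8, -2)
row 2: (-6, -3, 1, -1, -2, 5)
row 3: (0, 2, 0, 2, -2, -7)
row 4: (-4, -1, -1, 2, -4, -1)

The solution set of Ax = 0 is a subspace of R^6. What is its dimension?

Row reduce to echelon form.
R2 ← R2 + (3/2)·R1: [0, -9, -5, -10, -14, 2]
R4 ← R4 + R1: [0, -5, -5, -4, -12, -3]
R3 ← R3 + (2/9)·R2: [0, 0, -10/9, -2/9, -46/9, -59/9]
R4 ← R4 − (5/9)·R2: [0, 0, -20/9, 14/9, -38/9, -37/9]
R4 ← R4 − (2)·R3: [0, 0, 0, 2, 6, 9]
4 nonzero rows, so rank(A) = 4.
A has 6 columns; by rank–nullity, nullity = 6 − 4 = 2.

2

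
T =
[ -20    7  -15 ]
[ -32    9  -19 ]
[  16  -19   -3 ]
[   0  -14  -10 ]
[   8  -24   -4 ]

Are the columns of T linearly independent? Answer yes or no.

yes

Row reduce T to echelon form.
R2 ← R2 − (8/5)·R1: [0, -11/5, 5]
R3 ← R3 + (4/5)·R1: [0, -67/5, -15]
R5 ← R5 + (2/5)·R1: [0, -106/5, -10]
R3 ← R3 − (67/11)·R2: [0, 0, -500/11]
R4 ← R4 − (70/11)·R2: [0, 0, -460/11]
R5 ← R5 − (106/11)·R2: [0, 0, -640/11]
R4 ← R4 − (23/25)·R3: [0, 0, 0]
R5 ← R5 − (32/25)·R3: [0, 0, 0]
3 pivots among 3 columns.
Every column is a pivot column, so the columns are linearly independent.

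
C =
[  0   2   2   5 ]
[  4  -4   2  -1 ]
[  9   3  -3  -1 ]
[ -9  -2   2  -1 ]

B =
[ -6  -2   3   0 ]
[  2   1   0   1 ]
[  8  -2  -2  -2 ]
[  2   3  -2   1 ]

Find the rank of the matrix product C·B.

First compute CB:
[[ 30,  13, -14,   3],
 [-18, -19,  10,  -9],
 [-74, -12,  35,   8],
 [ 64,   9, -29,  -7]]
Now row reduce the product.
R2 ← R2 + (3/5)·R1: [0, -56/5, 8/5, -36/5]
R3 ← R3 + (37/15)·R1: [0, 301/15, 7/15, 77/5]
R4 ← R4 − (32/15)·R1: [0, -281/15, 13/15, -67/5]
R3 ← R3 + (43/24)·R2: [0, 0, 10/3, 5/2]
R4 ← R4 − (281/168)·R2: [0, 0, -38/21, -19/14]
R4 ← R4 + (19/35)·R3: [0, 0, 0, 0]
3 nonzero rows, so rank(CB) = 3.

3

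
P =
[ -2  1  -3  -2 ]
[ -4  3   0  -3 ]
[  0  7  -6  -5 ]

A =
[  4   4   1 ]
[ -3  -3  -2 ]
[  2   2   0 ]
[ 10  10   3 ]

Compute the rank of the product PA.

2

First compute PA:
[[-37, -37, -10],
 [-55, -55, -19],
 [-83, -83, -29]]
Now row reduce the product.
R2 ← R2 − (55/37)·R1: [0, 0, -153/37]
R3 ← R3 − (83/37)·R1: [0, 0, -243/37]
R3 ← R3 − (27/17)·R2: [0, 0, 0]
2 nonzero rows, so rank(PA) = 2.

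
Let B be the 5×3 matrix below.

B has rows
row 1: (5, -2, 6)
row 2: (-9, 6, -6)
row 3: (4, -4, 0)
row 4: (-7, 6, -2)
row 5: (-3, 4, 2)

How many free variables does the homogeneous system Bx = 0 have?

Row reduce to echelon form.
R2 ← R2 + (9/5)·R1: [0, 12/5, 24/5]
R3 ← R3 − (4/5)·R1: [0, -12/5, -24/5]
R4 ← R4 + (7/5)·R1: [0, 16/5, 32/5]
R5 ← R5 + (3/5)·R1: [0, 14/5, 28/5]
R3 ← R3 + R2: [0, 0, 0]
R4 ← R4 − (4/3)·R2: [0, 0, 0]
R5 ← R5 − (7/6)·R2: [0, 0, 0]
2 nonzero rows, so rank(B) = 2.
B has 3 columns; by rank–nullity, nullity = 3 − 2 = 1.

1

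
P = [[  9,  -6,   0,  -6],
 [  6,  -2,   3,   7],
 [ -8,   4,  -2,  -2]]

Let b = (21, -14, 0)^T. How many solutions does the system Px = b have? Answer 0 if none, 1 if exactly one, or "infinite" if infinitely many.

Row reduce the augmented matrix [P | b].
R2 ← R2 − (2/3)·R1: [0, 2, 3, 11, -28]
R3 ← R3 + (8/9)·R1: [0, -4/3, -2, -22/3, 56/3]
R3 ← R3 + (2/3)·R2: [0, 0, 0, 0, 0]
The echelon form has 2 nonzero rows, and every pivot lies in the first 4 columns, so rank(P) = rank([P|b]) = 2.
The system is consistent.
rank = 2 < 4 unknowns, so there are infinitely many solutions.

infinite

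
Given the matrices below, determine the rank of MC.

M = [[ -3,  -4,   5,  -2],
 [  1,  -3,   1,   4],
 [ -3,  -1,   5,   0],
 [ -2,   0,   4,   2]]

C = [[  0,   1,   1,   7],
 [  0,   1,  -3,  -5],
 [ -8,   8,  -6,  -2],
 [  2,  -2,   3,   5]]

First compute MC:
[[-44,  37, -27, -21],
 [  0,  -2,  16,  40],
 [-40,  36, -30, -26],
 [-28,  26, -20, -12]]
Now row reduce the product.
R3 ← R3 − (10/11)·R1: [0, 26/11, -60/11, -76/11]
R4 ← R4 − (7/11)·R1: [0, 27/11, -31/11, 15/11]
R3 ← R3 + (13/11)·R2: [0, 0, 148/11, 444/11]
R4 ← R4 + (27/22)·R2: [0, 0, 185/11, 555/11]
R4 ← R4 − (5/4)·R3: [0, 0, 0, 0]
3 nonzero rows, so rank(MC) = 3.

3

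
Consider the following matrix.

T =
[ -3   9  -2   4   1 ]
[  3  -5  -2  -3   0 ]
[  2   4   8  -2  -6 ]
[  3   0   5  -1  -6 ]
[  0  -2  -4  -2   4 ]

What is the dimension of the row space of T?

Row reduce to echelon form.
R2 ← R2 + R1: [0, 4, -4, 1, 1]
R3 ← R3 + (2/3)·R1: [0, 10, 20/3, 2/3, -16/3]
R4 ← R4 + R1: [0, 9, 3, 3, -5]
R3 ← R3 − (5/2)·R2: [0, 0, 50/3, -11/6, -47/6]
R4 ← R4 − (9/4)·R2: [0, 0, 12, 3/4, -29/4]
R5 ← R5 + (1/2)·R2: [0, 0, -6, -3/2, 9/2]
R4 ← R4 − (18/25)·R3: [0, 0, 0, 207/100, -161/100]
R5 ← R5 + (9/25)·R3: [0, 0, 0, -54/25, 42/25]
R5 ← R5 + (24/23)·R4: [0, 0, 0, 0, 0]
Echelon form has 4 nonzero rows, so rank(T) = 4.
The row space has dimension equal to the rank: 4.

4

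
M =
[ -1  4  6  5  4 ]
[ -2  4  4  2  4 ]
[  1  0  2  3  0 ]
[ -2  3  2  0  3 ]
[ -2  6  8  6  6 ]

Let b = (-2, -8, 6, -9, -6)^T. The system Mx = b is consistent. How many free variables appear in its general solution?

3

Row reduce the augmented matrix [M | b].
R2 ← R2 − (2)·R1: [0, -4, -8, -8, -4, -4]
R3 ← R3 + R1: [0, 4, 8, 8, 4, 4]
R4 ← R4 − (2)·R1: [0, -5, -10, -10, -5, -5]
R5 ← R5 − (2)·R1: [0, -2, -4, -4, -2, -2]
R3 ← R3 + R2: [0, 0, 0, 0, 0, 0]
R4 ← R4 − (5/4)·R2: [0, 0, 0, 0, 0, 0]
R5 ← R5 − (1/2)·R2: [0, 0, 0, 0, 0, 0]
The echelon form has 2 nonzero rows, and every pivot lies in the first 5 columns, so rank(M) = rank([M|b]) = 2.
The system is consistent.
Free variables = (unknowns) − (rank) = 5 − 2 = 3.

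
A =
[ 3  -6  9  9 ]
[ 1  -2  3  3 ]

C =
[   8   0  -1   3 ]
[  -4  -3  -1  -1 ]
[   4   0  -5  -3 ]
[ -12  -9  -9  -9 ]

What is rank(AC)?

1

First compute AC:
[[-24, -63, -123, -93],
 [ -8, -21, -41, -31]]
Now row reduce the product.
R2 ← R2 − (1/3)·R1: [0, 0, 0, 0]
1 nonzero row, so rank(AC) = 1.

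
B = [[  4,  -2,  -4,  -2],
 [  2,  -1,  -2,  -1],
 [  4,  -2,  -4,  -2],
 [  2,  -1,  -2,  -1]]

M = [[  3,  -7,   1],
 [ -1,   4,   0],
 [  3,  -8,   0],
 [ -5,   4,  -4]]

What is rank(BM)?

1

First compute BM:
[[ 12, -12,  12],
 [  6,  -6,   6],
 [ 12, -12,  12],
 [  6,  -6,   6]]
Now row reduce the product.
R2 ← R2 − (1/2)·R1: [0, 0, 0]
R3 ← R3 − R1: [0, 0, 0]
R4 ← R4 − (1/2)·R1: [0, 0, 0]
1 nonzero row, so rank(BM) = 1.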